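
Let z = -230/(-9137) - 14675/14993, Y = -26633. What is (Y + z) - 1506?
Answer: -3854921539784/136991041 ≈ -28140.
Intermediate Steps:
z = -130637085/136991041 (z = -230*(-1/9137) - 14675*1/14993 = 230/9137 - 14675/14993 = -130637085/136991041 ≈ -0.95362)
(Y + z) - 1506 = (-26633 - 130637085/136991041) - 1506 = -3648613032038/136991041 - 1506 = -3854921539784/136991041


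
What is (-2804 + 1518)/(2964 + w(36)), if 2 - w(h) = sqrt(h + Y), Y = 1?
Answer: -3814276/8797119 - 1286*sqrt(37)/8797119 ≈ -0.43447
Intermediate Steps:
w(h) = 2 - sqrt(1 + h) (w(h) = 2 - sqrt(h + 1) = 2 - sqrt(1 + h))
(-2804 + 1518)/(2964 + w(36)) = (-2804 + 1518)/(2964 + (2 - sqrt(1 + 36))) = -1286/(2964 + (2 - sqrt(37))) = -1286/(2966 - sqrt(37))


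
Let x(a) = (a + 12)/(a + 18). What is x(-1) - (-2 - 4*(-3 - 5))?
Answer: -499/17 ≈ -29.353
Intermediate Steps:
x(a) = (12 + a)/(18 + a)
x(-1) - (-2 - 4*(-3 - 5)) = (12 - 1)/(18 - 1) - (-2 - 4*(-3 - 5)) = 11/17 - (-2 - 4*(-8)) = (1/17)*11 - (-2 - 1*(-32)) = 11/17 - (-2 + 32) = 11/17 - 1*30 = 11/17 - 30 = -499/17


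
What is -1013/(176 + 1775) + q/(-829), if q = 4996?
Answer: -10586973/1617379 ≈ -6.5458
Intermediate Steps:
-1013/(176 + 1775) + q/(-829) = -1013/(176 + 1775) + 4996/(-829) = -1013/1951 + 4996*(-1/829) = -1013*1/1951 - 4996/829 = -1013/1951 - 4996/829 = -10586973/1617379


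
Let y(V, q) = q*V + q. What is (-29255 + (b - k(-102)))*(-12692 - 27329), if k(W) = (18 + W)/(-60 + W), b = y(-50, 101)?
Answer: 36960273962/27 ≈ 1.3689e+9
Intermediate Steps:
y(V, q) = q + V*q (y(V, q) = V*q + q = q + V*q)
b = -4949 (b = 101*(1 - 50) = 101*(-49) = -4949)
k(W) = (18 + W)/(-60 + W)
(-29255 + (b - k(-102)))*(-12692 - 27329) = (-29255 + (-4949 - (18 - 102)/(-60 - 102)))*(-12692 - 27329) = (-29255 + (-4949 - (-84)/(-162)))*(-40021) = (-29255 + (-4949 - (-1)*(-84)/162))*(-40021) = (-29255 + (-4949 - 1*14/27))*(-40021) = (-29255 + (-4949 - 14/27))*(-40021) = (-29255 - 133637/27)*(-40021) = -923522/27*(-40021) = 36960273962/27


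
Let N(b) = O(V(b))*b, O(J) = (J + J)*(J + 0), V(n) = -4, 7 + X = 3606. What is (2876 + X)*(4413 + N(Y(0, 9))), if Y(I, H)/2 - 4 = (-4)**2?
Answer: 36862175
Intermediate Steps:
X = 3599 (X = -7 + 3606 = 3599)
Y(I, H) = 40 (Y(I, H) = 8 + 2*(-4)**2 = 8 + 2*16 = 8 + 32 = 40)
O(J) = 2*J**2 (O(J) = (2*J)*J = 2*J**2)
N(b) = 32*b (N(b) = (2*(-4)**2)*b = (2*16)*b = 32*b)
(2876 + X)*(4413 + N(Y(0, 9))) = (2876 + 3599)*(4413 + 32*40) = 6475*(4413 + 1280) = 6475*5693 = 36862175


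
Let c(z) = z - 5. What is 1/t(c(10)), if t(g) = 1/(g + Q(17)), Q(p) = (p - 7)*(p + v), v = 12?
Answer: 295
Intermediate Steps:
c(z) = -5 + z
Q(p) = (-7 + p)*(12 + p) (Q(p) = (p - 7)*(p + 12) = (-7 + p)*(12 + p))
t(g) = 1/(290 + g) (t(g) = 1/(g + (-84 + 17**2 + 5*17)) = 1/(g + (-84 + 289 + 85)) = 1/(g + 290) = 1/(290 + g))
1/t(c(10)) = 1/(1/(290 + (-5 + 10))) = 1/(1/(290 + 5)) = 1/(1/295) = 295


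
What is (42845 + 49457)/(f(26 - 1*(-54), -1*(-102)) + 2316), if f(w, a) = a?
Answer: 46151/1209 ≈ 38.173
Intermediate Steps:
(42845 + 49457)/(f(26 - 1*(-54), -1*(-102)) + 2316) = (42845 + 49457)/(-1*(-102) + 2316) = 92302/(102 + 2316) = 92302/2418 = 92302*(1/2418) = 46151/1209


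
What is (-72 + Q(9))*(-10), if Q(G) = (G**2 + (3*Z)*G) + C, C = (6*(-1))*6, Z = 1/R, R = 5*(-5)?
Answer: 1404/5 ≈ 280.80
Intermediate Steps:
R = -25
Z = -1/25 (Z = 1/(-25) = -1/25 ≈ -0.040000)
C = -36 (C = -6*6 = -36)
Q(G) = -36 + G**2 - 3*G/25 (Q(G) = (G**2 + (3*(-1/25))*G) - 36 = (G**2 - 3*G/25) - 36 = -36 + G**2 - 3*G/25)
(-72 + Q(9))*(-10) = (-72 + (-36 + 9**2 - 3/25*9))*(-10) = (-72 + (-36 + 81 - 27/25))*(-10) = (-72 + 1098/25)*(-10) = -702/25*(-10) = 1404/5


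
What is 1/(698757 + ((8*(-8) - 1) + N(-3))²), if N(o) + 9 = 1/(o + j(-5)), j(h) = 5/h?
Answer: 16/11268321 ≈ 1.4199e-6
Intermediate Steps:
N(o) = -9 + 1/(-1 + o) (N(o) = -9 + 1/(o + 5/(-5)) = -9 + 1/(o + 5*(-⅕)) = -9 + 1/(o - 1) = -9 + 1/(-1 + o))
1/(698757 + ((8*(-8) - 1) + N(-3))²) = 1/(698757 + ((8*(-8) - 1) + (10 - 9*(-3))/(-1 - 3))²) = 1/(698757 + ((-64 - 1) + (10 + 27)/(-4))²) = 1/(698757 + (-65 - ¼*37)²) = 1/(698757 + (-65 - 37/4)²) = 1/(698757 + (-297/4)²) = 1/(698757 + 88209/16) = 1/(11268321/16) = 16/11268321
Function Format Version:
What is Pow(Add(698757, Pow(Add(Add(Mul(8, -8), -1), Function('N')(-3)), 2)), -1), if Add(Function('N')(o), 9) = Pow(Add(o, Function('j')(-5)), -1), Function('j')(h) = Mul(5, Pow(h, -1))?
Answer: Rational(16, 11268321) ≈ 1.4199e-6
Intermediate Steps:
Function('N')(o) = Add(-9, Pow(Add(-1, o), -1)) (Function('N')(o) = Add(-9, Pow(Add(o, Mul(5, Pow(-5, -1))), -1)) = Add(-9, Pow(Add(o, Mul(5, Rational(-1, 5))), -1)) = Add(-9, Pow(Add(o, -1), -1)) = Add(-9, Pow(Add(-1, o), -1)))
Pow(Add(698757, Pow(Add(Add(Mul(8, -8), -1), Function('N')(-3)), 2)), -1) = Pow(Add(698757, Pow(Add(Add(Mul(8, -8), -1), Mul(Pow(Add(-1, -3), -1), Add(10, Mul(-9, -3)))), 2)), -1) = Pow(Add(698757, Pow(Add(Add(-64, -1), Mul(Pow(-4, -1), Add(10, 27))), 2)), -1) = Pow(Add(698757, Pow(Add(-65, Mul(Rational(-1, 4), 37)), 2)), -1) = Pow(Add(698757, Pow(Add(-65, Rational(-37, 4)), 2)), -1) = Pow(Add(698757, Pow(Rational(-297, 4), 2)), -1) = Pow(Add(698757, Rational(88209, 16)), -1) = Pow(Rational(11268321, 16), -1) = Rational(16, 11268321)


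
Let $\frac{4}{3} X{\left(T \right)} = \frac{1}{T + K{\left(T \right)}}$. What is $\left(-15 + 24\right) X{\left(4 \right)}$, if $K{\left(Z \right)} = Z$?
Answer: $\frac{27}{32} \approx 0.84375$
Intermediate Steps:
$X{\left(T \right)} = \frac{3}{8 T}$ ($X{\left(T \right)} = \frac{3}{4 \left(T + T\right)} = \frac{3}{4 \cdot 2 T} = \frac{3 \frac{1}{2 T}}{4} = \frac{3}{8 T}$)
$\left(-15 + 24\right) X{\left(4 \right)} = \left(-15 + 24\right) \frac{3}{8 \cdot 4} = 9 \cdot \frac{3}{8} \cdot \frac{1}{4} = 9 \cdot \frac{3}{32} = \frac{27}{32}$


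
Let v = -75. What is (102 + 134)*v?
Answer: -17700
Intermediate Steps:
(102 + 134)*v = (102 + 134)*(-75) = 236*(-75) = -17700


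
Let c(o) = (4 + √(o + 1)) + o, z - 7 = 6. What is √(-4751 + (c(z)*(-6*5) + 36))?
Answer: √(-5225 - 30*√14) ≈ 73.057*I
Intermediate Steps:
z = 13 (z = 7 + 6 = 13)
c(o) = 4 + o + √(1 + o) (c(o) = (4 + √(1 + o)) + o = 4 + o + √(1 + o))
√(-4751 + (c(z)*(-6*5) + 36)) = √(-4751 + ((4 + 13 + √(1 + 13))*(-6*5) + 36)) = √(-4751 + ((4 + 13 + √14)*(-30) + 36)) = √(-4751 + ((17 + √14)*(-30) + 36)) = √(-4751 + ((-510 - 30*√14) + 36)) = √(-4751 + (-474 - 30*√14)) = √(-5225 - 30*√14)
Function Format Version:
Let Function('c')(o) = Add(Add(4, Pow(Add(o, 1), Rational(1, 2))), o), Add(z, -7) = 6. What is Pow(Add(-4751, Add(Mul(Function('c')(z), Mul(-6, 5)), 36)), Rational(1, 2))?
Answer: Pow(Add(-5225, Mul(-30, Pow(14, Rational(1, 2)))), Rational(1, 2)) ≈ Mul(73.057, I)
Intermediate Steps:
z = 13 (z = Add(7, 6) = 13)
Function('c')(o) = Add(4, o, Pow(Add(1, o), Rational(1, 2))) (Function('c')(o) = Add(Add(4, Pow(Add(1, o), Rational(1, 2))), o) = Add(4, o, Pow(Add(1, o), Rational(1, 2))))
Pow(Add(-4751, Add(Mul(Function('c')(z), Mul(-6, 5)), 36)), Rational(1, 2)) = Pow(Add(-4751, Add(Mul(Add(4, 13, Pow(Add(1, 13), Rational(1, 2))), Mul(-6, 5)), 36)), Rational(1, 2)) = Pow(Add(-4751, Add(Mul(Add(4, 13, Pow(14, Rational(1, 2))), -30), 36)), Rational(1, 2)) = Pow(Add(-4751, Add(Mul(Add(17, Pow(14, Rational(1, 2))), -30), 36)), Rational(1, 2)) = Pow(Add(-4751, Add(Add(-510, Mul(-30, Pow(14, Rational(1, 2)))), 36)), Rational(1, 2)) = Pow(Add(-4751, Add(-474, Mul(-30, Pow(14, Rational(1, 2))))), Rational(1, 2)) = Pow(Add(-5225, Mul(-30, Pow(14, Rational(1, 2)))), Rational(1, 2))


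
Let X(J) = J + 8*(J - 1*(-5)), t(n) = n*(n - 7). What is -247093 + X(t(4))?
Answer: -247161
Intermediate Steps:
t(n) = n*(-7 + n)
X(J) = 40 + 9*J (X(J) = J + 8*(J + 5) = J + 8*(5 + J) = J + (40 + 8*J) = 40 + 9*J)
-247093 + X(t(4)) = -247093 + (40 + 9*(4*(-7 + 4))) = -247093 + (40 + 9*(4*(-3))) = -247093 + (40 + 9*(-12)) = -247093 + (40 - 108) = -247093 - 68 = -247161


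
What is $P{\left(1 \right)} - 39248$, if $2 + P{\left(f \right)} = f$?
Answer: $-39249$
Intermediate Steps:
$P{\left(f \right)} = -2 + f$
$P{\left(1 \right)} - 39248 = \left(-2 + 1\right) - 39248 = -1 - 39248 = -39249$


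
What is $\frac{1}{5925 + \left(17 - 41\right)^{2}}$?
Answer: $\frac{1}{6501} \approx 0.00015382$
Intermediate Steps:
$\frac{1}{5925 + \left(17 - 41\right)^{2}} = \frac{1}{5925 + \left(-24\right)^{2}} = \frac{1}{5925 + 576} = \frac{1}{6501}$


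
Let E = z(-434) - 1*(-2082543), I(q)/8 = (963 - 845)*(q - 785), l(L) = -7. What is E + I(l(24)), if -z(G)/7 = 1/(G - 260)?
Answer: 926417137/694 ≈ 1.3349e+6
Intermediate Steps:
z(G) = -7/(-260 + G) (z(G) = -7/(G - 260) = -7/(-260 + G))
I(q) = -741040 + 944*q (I(q) = 8*((963 - 845)*(q - 785)) = 8*(118*(-785 + q)) = 8*(-92630 + 118*q) = -741040 + 944*q)
E = 1445284849/694 (E = -7/(-260 - 434) - 1*(-2082543) = -7/(-694) + 2082543 = -7*(-1/694) + 2082543 = 7/694 + 2082543 = 1445284849/694 ≈ 2.0825e+6)
E + I(l(24)) = 1445284849/694 + (-741040 + 944*(-7)) = 1445284849/694 + (-741040 - 6608) = 1445284849/694 - 747648 = 926417137/694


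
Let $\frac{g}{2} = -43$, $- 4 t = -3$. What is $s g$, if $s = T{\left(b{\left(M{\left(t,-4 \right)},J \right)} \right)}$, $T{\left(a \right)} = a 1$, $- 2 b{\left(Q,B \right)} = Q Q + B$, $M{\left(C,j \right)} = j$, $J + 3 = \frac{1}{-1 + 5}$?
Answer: $\frac{2279}{4} \approx 569.75$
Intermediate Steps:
$J = - \frac{11}{4}$ ($J = -3 + \frac{1}{-1 + 5} = -3 + \frac{1}{4} = - \frac{11}{4} \approx -2.75$)
$t = \frac{3}{4}$ ($t = \left(- \frac{1}{4}\right) \left(-3\right) = \frac{3}{4} \approx 0.75$)
$g = -86$ ($g = 2 \left(-43\right) = -86$)
$b{\left(Q,B \right)} = - \frac{B}{2} - \frac{Q^{2}}{2}$ ($b{\left(Q,B \right)} = - \frac{Q Q + B}{2} = - \frac{Q^{2} + B}{2} = - \frac{B + Q^{2}}{2} = - \frac{B}{2} - \frac{Q^{2}}{2}$)
$T{\left(a \right)} = a$
$s = - \frac{53}{8}$ ($s = \left(- \frac{1}{2}\right) \left(- \frac{11}{4}\right) - \frac{\left(-4\right)^{2}}{2} = \frac{11}{8} - 8 = - \frac{53}{8} \approx -6.625$)
$s g = \left(- \frac{53}{8}\right) \left(-86\right) = \frac{2279}{4}$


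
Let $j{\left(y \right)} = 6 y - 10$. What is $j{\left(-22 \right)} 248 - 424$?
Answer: $-35640$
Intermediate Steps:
$j{\left(y \right)} = -10 + 6 y$
$j{\left(-22 \right)} 248 - 424 = \left(-10 + 6 \left(-22\right)\right) 248 - 424 = \left(-10 - 132\right) 248 - 424 = \left(-142\right) 248 - 424 = -35216 - 424 = -35640$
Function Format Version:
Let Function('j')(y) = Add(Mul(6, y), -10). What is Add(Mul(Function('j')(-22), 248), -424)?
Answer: -35640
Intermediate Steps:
Function('j')(y) = Add(-10, Mul(6, y))
Add(Mul(Function('j')(-22), 248), -424) = Add(Mul(Add(-10, Mul(6, -22)), 248), -424) = Add(Mul(Add(-10, -132), 248), -424) = Add(Mul(-142, 248), -424) = Add(-35216, -424) = -35640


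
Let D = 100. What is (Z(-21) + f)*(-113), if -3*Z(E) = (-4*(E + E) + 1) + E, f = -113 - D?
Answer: 88931/3 ≈ 29644.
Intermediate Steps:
f = -213 (f = -113 - 1*100 = -113 - 100 = -213)
Z(E) = -⅓ + 7*E/3 (Z(E) = -((-4*(E + E) + 1) + E)/3 = -((-8*E + 1) + E)/3 = -((1 - 8*E) + E)/3 = -(1 - 7*E)/3 = -⅓ + 7*E/3)
(Z(-21) + f)*(-113) = ((-⅓ + (7/3)*(-21)) - 213)*(-113) = ((-⅓ - 49) - 213)*(-113) = (-148/3 - 213)*(-113) = -787/3*(-113) = 88931/3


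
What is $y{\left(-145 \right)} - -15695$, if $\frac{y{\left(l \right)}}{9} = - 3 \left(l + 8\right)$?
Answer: $19394$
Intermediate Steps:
$y{\left(l \right)} = -216 - 27 l$ ($y{\left(l \right)} = 9 \left(- 3 \left(l + 8\right)\right) = 9 \left(- 3 \left(8 + l\right)\right) = 9 \left(-24 - 3 l\right) = -216 - 27 l$)
$y{\left(-145 \right)} - -15695 = \left(-216 - -3915\right) - -15695 = \left(-216 + 3915\right) + 15695 = 3699 + 15695 = 19394$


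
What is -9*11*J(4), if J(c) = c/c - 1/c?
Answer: -297/4 ≈ -74.250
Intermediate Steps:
J(c) = 1 - 1/c
-9*11*J(4) = -9*11*(-1 + 4)/4 = -99*(¼)*3 = -99*3/4 = -1*297/4 = -297/4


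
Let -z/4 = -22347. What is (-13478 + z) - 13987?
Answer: 61923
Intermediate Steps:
z = 89388 (z = -4*(-22347) = 89388)
(-13478 + z) - 13987 = (-13478 + 89388) - 13987 = 75910 - 13987 = 61923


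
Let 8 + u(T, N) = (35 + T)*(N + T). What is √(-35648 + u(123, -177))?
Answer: 2*I*√11047 ≈ 210.21*I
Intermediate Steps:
u(T, N) = -8 + (35 + T)*(N + T)
√(-35648 + u(123, -177)) = √(-35648 + (-8 + 123² + 35*(-177) + 35*123 - 177*123)) = √(-35648 + (-8 + 15129 - 6195 + 4305 - 21771)) = √(-35648 - 8540) = √(-44188) = 2*I*√11047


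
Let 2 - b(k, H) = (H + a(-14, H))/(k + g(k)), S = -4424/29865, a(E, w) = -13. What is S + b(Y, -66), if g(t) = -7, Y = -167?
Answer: 807101/577390 ≈ 1.3978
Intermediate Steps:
S = -4424/29865 (S = -4424*1/29865 = -4424/29865 ≈ -0.14813)
b(k, H) = 2 - (-13 + H)/(-7 + k) (b(k, H) = 2 - (H - 13)/(k - 7) = 2 - (-13 + H)/(-7 + k))
S + b(Y, -66) = -4424/29865 + (-1 - 1*(-66) + 2*(-167))/(-7 - 167) = -4424/29865 + (-1 + 66 - 334)/(-174) = -4424/29865 - 1/174*(-269) = -4424/29865 + 269/174 = 807101/577390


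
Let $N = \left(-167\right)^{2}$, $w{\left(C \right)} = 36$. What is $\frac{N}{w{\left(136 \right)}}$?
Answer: $\frac{27889}{36} \approx 774.69$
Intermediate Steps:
$N = 27889$
$\frac{N}{w{\left(136 \right)}} = \frac{27889}{36}$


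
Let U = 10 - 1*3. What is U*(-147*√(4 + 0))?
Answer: -2058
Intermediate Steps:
U = 7 (U = 10 - 3 = 7)
U*(-147*√(4 + 0)) = 7*(-147*√(4 + 0)) = 7*(-147*√4) = 7*(-147*2) = 7*(-294) = -2058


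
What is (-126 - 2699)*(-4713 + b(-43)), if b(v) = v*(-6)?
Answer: 12585375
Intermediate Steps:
b(v) = -6*v
(-126 - 2699)*(-4713 + b(-43)) = (-126 - 2699)*(-4713 - 6*(-43)) = -2825*(-4713 + 258) = -2825*(-4455) = 12585375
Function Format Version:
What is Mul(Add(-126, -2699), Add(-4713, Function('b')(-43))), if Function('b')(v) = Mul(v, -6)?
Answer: 12585375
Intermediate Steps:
Function('b')(v) = Mul(-6, v)
Mul(Add(-126, -2699), Add(-4713, Function('b')(-43))) = Mul(Add(-126, -2699), Add(-4713, Mul(-6, -43))) = Mul(-2825, Add(-4713, 258)) = Mul(-2825, -4455) = 12585375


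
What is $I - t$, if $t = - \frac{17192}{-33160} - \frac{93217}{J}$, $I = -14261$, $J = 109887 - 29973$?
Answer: $- \frac{4723649332051}{331243530} \approx -14260.0$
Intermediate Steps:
$J = 79914$ ($J = 109887 - 29973 = 79914$)
$t = - \frac{214649279}{331243530}$ ($t = - \frac{17192}{-33160} - \frac{93217}{79914} = \left(-17192\right) \left(- \frac{1}{33160}\right) - \frac{93217}{79914} = \frac{2149}{4145} - \frac{93217}{79914} = - \frac{214649279}{331243530} \approx -0.64801$)
$I - t = -14261 - - \frac{214649279}{331243530} = -14261 + \frac{214649279}{331243530} = - \frac{4723649332051}{331243530}$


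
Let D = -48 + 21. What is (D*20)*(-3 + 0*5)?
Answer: 1620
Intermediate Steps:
D = -27
(D*20)*(-3 + 0*5) = (-27*20)*(-3 + 0*5) = -540*(-3 + 0) = -540*(-3) = 1620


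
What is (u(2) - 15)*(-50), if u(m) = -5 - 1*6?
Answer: 1300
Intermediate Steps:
u(m) = -11 (u(m) = -5 - 6 = -11)
(u(2) - 15)*(-50) = (-11 - 15)*(-50) = -26*(-50) = 1300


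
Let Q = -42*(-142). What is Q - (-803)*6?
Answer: 10782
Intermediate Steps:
Q = 5964
Q - (-803)*6 = 5964 - (-803)*6 = 5964 - 1*(-4818) = 5964 + 4818 = 10782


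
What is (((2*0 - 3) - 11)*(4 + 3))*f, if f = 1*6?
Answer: -588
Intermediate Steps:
f = 6
(((2*0 - 3) - 11)*(4 + 3))*f = (((2*0 - 3) - 11)*(4 + 3))*6 = (((0 - 3) - 11)*7)*6 = ((-3 - 11)*7)*6 = -14*7*6 = -98*6 = -588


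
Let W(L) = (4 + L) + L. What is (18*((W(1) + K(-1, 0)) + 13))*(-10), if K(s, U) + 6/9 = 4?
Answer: -4020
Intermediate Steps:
W(L) = 4 + 2*L
K(s, U) = 10/3 (K(s, U) = -⅔ + 4 = 10/3)
(18*((W(1) + K(-1, 0)) + 13))*(-10) = (18*(((4 + 2*1) + 10/3) + 13))*(-10) = (18*(((4 + 2) + 10/3) + 13))*(-10) = (18*((6 + 10/3) + 13))*(-10) = (18*(28/3 + 13))*(-10) = (18*(67/3))*(-10) = 402*(-10) = -4020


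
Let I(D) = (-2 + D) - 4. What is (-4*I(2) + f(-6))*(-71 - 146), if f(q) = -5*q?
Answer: -9982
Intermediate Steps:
I(D) = -6 + D
(-4*I(2) + f(-6))*(-71 - 146) = (-4*(-6 + 2) - 5*(-6))*(-71 - 146) = (-4*(-4) + 30)*(-217) = (16 + 30)*(-217) = 46*(-217) = -9982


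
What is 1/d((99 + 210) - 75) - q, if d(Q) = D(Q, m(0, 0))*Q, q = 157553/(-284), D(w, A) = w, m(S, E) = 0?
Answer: 539185772/971919 ≈ 554.76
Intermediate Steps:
q = -157553/284 (q = 157553*(-1/284) = -157553/284 ≈ -554.76)
d(Q) = Q² (d(Q) = Q*Q = Q²)
1/d((99 + 210) - 75) - q = 1/(((99 + 210) - 75)²) - 1*(-157553/284) = 1/((309 - 75)²) + 157553/284 = 1/(234²) + 157553/284 = 1/54756 + 157553/284 = 539185772/971919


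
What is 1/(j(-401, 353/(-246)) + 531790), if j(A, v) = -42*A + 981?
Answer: 1/549613 ≈ 1.8195e-6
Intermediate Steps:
j(A, v) = 981 - 42*A
1/(j(-401, 353/(-246)) + 531790) = 1/((981 - 42*(-401)) + 531790) = 1/((981 + 16842) + 531790) = 1/(17823 + 531790) = 1/549613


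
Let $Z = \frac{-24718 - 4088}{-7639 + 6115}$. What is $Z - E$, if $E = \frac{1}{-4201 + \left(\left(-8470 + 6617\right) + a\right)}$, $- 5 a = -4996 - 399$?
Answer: $\frac{23885229}{1263650} \approx 18.902$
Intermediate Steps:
$a = 1079$ ($a = - \frac{-4996 - 399}{5} = \left(- \frac{1}{5}\right) \left(-5395\right) = 1079$)
$Z = \frac{4801}{254}$ ($Z = - \frac{28806}{-1524} = \left(-28806\right) \left(- \frac{1}{1524}\right) = \frac{4801}{254} \approx 18.902$)
$E = - \frac{1}{4975}$ ($E = \frac{1}{-4201 + \left(\left(-8470 + 6617\right) + 1079\right)} = \frac{1}{-4201 + \left(-1853 + 1079\right)} = \frac{1}{-4201 - 774} = \frac{1}{-4975} = - \frac{1}{4975} \approx -0.00020101$)
$Z - E = \frac{4801}{254} - - \frac{1}{4975} = \frac{4801}{254} + \frac{1}{4975} = \frac{23885229}{1263650}$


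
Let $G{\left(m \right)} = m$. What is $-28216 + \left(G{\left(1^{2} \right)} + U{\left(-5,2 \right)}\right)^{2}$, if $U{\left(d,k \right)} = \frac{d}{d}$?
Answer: $-28212$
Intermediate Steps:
$U{\left(d,k \right)} = 1$
$-28216 + \left(G{\left(1^{2} \right)} + U{\left(-5,2 \right)}\right)^{2} = -28216 + \left(1^{2} + 1\right)^{2} = -28216 + \left(1 + 1\right)^{2} = -28216 + 2^{2} = -28216 + 4 = -28212$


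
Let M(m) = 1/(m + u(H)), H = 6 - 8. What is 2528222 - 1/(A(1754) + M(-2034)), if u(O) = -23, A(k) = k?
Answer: 9121766824837/3607977 ≈ 2.5282e+6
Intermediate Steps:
H = -2
M(m) = 1/(-23 + m) (M(m) = 1/(m - 23) = 1/(-23 + m))
2528222 - 1/(A(1754) + M(-2034)) = 2528222 - 1/(1754 + 1/(-23 - 2034)) = 2528222 - 1/(1754 + 1/(-2057)) = 2528222 - 1/(1754 - 1/2057) = 2528222 - 1/3607977/2057 = 2528222 - 1*2057/3607977 = 2528222 - 2057/3607977 = 9121766824837/3607977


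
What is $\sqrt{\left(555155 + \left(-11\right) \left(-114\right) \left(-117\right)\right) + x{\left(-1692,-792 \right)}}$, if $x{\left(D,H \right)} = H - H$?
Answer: $\sqrt{408437} \approx 639.09$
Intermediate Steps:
$x{\left(D,H \right)} = 0$
$\sqrt{\left(555155 + \left(-11\right) \left(-114\right) \left(-117\right)\right) + x{\left(-1692,-792 \right)}} = \sqrt{\left(555155 + \left(-11\right) \left(-114\right) \left(-117\right)\right) + 0} = \sqrt{\left(555155 + 1254 \left(-117\right)\right) + 0} = \sqrt{\left(555155 - 146718\right) + 0} = \sqrt{408437 + 0} = \sqrt{408437}$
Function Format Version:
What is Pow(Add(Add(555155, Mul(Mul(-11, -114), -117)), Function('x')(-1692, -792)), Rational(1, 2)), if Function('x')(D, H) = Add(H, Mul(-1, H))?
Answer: Pow(408437, Rational(1, 2)) ≈ 639.09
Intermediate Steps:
Function('x')(D, H) = 0
Pow(Add(Add(555155, Mul(Mul(-11, -114), -117)), Function('x')(-1692, -792)), Rational(1, 2)) = Pow(Add(Add(555155, Mul(Mul(-11, -114), -117)), 0), Rational(1, 2)) = Pow(Add(Add(555155, Mul(1254, -117)), 0), Rational(1, 2)) = Pow(Add(Add(555155, -146718), 0), Rational(1, 2)) = Pow(Add(408437, 0), Rational(1, 2)) = Pow(408437, Rational(1, 2))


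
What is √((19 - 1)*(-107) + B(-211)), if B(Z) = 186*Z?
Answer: 2*I*√10293 ≈ 202.91*I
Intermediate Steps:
√((19 - 1)*(-107) + B(-211)) = √((19 - 1)*(-107) + 186*(-211)) = √(18*(-107) - 39246) = √(-1926 - 39246) = √(-41172) = 2*I*√10293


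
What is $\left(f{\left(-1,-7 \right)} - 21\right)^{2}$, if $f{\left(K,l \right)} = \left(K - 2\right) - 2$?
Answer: $676$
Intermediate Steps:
$f{\left(K,l \right)} = -4 + K$ ($f{\left(K,l \right)} = \left(-2 + K\right) - 2 = -4 + K$)
$\left(f{\left(-1,-7 \right)} - 21\right)^{2} = \left(\left(-4 - 1\right) - 21\right)^{2} = \left(-5 - 21\right)^{2} = \left(-26\right)^{2} = 676$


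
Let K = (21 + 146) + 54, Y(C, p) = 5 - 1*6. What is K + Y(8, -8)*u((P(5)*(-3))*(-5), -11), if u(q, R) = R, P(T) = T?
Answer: 232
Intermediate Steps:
Y(C, p) = -1 (Y(C, p) = 5 - 6 = -1)
K = 221 (K = 167 + 54 = 221)
K + Y(8, -8)*u((P(5)*(-3))*(-5), -11) = 221 - 1*(-11) = 221 + 11 = 232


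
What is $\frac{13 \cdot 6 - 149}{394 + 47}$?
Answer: $- \frac{71}{441} \approx -0.161$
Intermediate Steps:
$\frac{13 \cdot 6 - 149}{394 + 47} = \frac{78 - 149}{441} = \left(-71\right) \frac{1}{441} = - \frac{71}{441}$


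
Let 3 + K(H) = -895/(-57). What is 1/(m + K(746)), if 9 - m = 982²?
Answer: -57/54965231 ≈ -1.0370e-6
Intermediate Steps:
K(H) = 724/57 (K(H) = -3 - 895/(-57) = -3 - 895*(-1/57) = -3 + 895/57 = 724/57)
m = -964315 (m = 9 - 1*982² = 9 - 1*964324 = 9 - 964324 = -964315)
1/(m + K(746)) = 1/(-964315 + 724/57) = 1/(-54965231/57) = -57/54965231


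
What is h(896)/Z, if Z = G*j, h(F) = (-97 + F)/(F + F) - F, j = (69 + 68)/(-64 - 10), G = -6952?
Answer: -59378821/853371904 ≈ -0.069581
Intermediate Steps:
j = -137/74 (j = 137/(-74) = 137*(-1/74) = -137/74 ≈ -1.8514)
h(F) = -F + (-97 + F)/(2*F) (h(F) = (-97 + F)/((2*F)) - F = (-97 + F)*(1/(2*F)) - F = (-97 + F)/(2*F) - F = -F + (-97 + F)/(2*F))
Z = 476212/37 (Z = -6952*(-137/74) = 476212/37 ≈ 12871.)
h(896)/Z = (½ - 1*896 - 97/2/896)/(476212/37) = (½ - 896 - 97/2*1/896)*(37/476212) = (½ - 896 - 97/1792)*(37/476212) = -1604833/1792*37/476212 = -59378821/853371904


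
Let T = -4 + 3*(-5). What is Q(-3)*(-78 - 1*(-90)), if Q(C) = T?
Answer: -228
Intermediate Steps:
T = -19 (T = -4 - 15 = -19)
Q(C) = -19
Q(-3)*(-78 - 1*(-90)) = -19*(-78 - 1*(-90)) = -19*(-78 + 90) = -19*12 = -228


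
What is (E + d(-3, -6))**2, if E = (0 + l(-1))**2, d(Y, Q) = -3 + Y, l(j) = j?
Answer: 25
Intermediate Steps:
E = 1 (E = (0 - 1)**2 = (-1)**2 = 1)
(E + d(-3, -6))**2 = (1 + (-3 - 3))**2 = (1 - 6)**2 = (-5)**2 = 25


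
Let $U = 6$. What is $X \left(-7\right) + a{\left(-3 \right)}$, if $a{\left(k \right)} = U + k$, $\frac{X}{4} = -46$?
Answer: $1291$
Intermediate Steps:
$X = -184$ ($X = 4 \left(-46\right) = -184$)
$a{\left(k \right)} = 6 + k$
$X \left(-7\right) + a{\left(-3 \right)} = \left(-184\right) \left(-7\right) + \left(6 - 3\right) = 1288 + 3 = 1291$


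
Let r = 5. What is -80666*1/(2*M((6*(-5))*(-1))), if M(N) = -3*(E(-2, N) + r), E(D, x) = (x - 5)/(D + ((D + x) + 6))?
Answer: 1290656/555 ≈ 2325.5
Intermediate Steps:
E(D, x) = (-5 + x)/(6 + x + 2*D) (E(D, x) = (-5 + x)/(D + (6 + D + x)) = (-5 + x)/(6 + x + 2*D))
M(N) = -15 - 3*(-5 + N)/(2 + N) (M(N) = -3*((-5 + N)/(6 + N + 2*(-2)) + 5) = -3*((-5 + N)/(6 + N - 4) + 5) = -3*((-5 + N)/(2 + N) + 5) = -3*(5 + (-5 + N)/(2 + N)) = -15 - 3*(-5 + N)/(2 + N))
-80666*1/(2*M((6*(-5))*(-1))) = -80666*(2 + (6*(-5))*(-1))/(6*(-5 - 6*6*(-5)*(-1))) = -80666*(2 - 30*(-1))/(6*(-5 - (-180)*(-1))) = -80666*(2 + 30)/(6*(-5 - 6*30)) = -80666*16/(3*(-5 - 180)) = -80666/((3*(1/32)*(-185))*2) = -80666/((-555/32*2)) = -80666/(-555/16) = -80666*(-16/555) = 1290656/555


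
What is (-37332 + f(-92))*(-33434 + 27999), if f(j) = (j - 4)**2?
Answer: 152810460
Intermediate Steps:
f(j) = (-4 + j)**2
(-37332 + f(-92))*(-33434 + 27999) = (-37332 + (-4 - 92)**2)*(-33434 + 27999) = (-37332 + (-96)**2)*(-5435) = (-37332 + 9216)*(-5435) = -28116*(-5435) = 152810460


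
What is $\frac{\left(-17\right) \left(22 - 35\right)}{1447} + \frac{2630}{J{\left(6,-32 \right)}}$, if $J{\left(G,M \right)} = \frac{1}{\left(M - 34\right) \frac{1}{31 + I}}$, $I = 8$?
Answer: $- \frac{83720547}{18811} \approx -4450.6$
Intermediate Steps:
$J{\left(G,M \right)} = \frac{1}{- \frac{34}{39} + \frac{M}{39}}$ ($J{\left(G,M \right)} = \frac{1}{\left(M - 34\right) \frac{1}{31 + 8}} = \frac{1}{\left(-34 + M\right) \frac{1}{39}} = \frac{1}{- \frac{34}{39} + \frac{M}{39}}$)
$\frac{\left(-17\right) \left(22 - 35\right)}{1447} + \frac{2630}{J{\left(6,-32 \right)}} = \frac{\left(-17\right) \left(22 - 35\right)}{1447} + \frac{2630}{39 \frac{1}{-34 - 32}} = \left(-17\right) \left(-13\right) \frac{1}{1447} + \frac{2630}{39 \frac{1}{-66}} = 221 \cdot \frac{1}{1447} + \frac{2630}{39 \left(- \frac{1}{66}\right)} = \frac{221}{1447} + \frac{2630}{- \frac{13}{22}} = \frac{221}{1447} + 2630 \left(- \frac{22}{13}\right) = \frac{221}{1447} - \frac{57860}{13} = - \frac{83720547}{18811}$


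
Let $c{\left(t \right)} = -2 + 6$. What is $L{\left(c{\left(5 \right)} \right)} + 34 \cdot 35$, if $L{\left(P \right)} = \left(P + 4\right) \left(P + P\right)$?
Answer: $1254$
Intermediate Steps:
$c{\left(t \right)} = 4$
$L{\left(P \right)} = 2 P \left(4 + P\right)$ ($L{\left(P \right)} = \left(4 + P\right) 2 P = 2 P \left(4 + P\right)$)
$L{\left(c{\left(5 \right)} \right)} + 34 \cdot 35 = 2 \cdot 4 \left(4 + 4\right) + 34 \cdot 35 = 2 \cdot 4 \cdot 8 + 1190 = 64 + 1190 = 1254$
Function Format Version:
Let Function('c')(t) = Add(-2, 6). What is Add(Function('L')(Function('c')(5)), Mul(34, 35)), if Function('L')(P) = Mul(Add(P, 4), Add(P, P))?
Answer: 1254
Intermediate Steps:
Function('c')(t) = 4
Function('L')(P) = Mul(2, P, Add(4, P)) (Function('L')(P) = Mul(Add(4, P), Mul(2, P)) = Mul(2, P, Add(4, P)))
Add(Function('L')(Function('c')(5)), Mul(34, 35)) = Add(Mul(2, 4, Add(4, 4)), Mul(34, 35)) = Add(Mul(2, 4, 8), 1190) = Add(64, 1190) = 1254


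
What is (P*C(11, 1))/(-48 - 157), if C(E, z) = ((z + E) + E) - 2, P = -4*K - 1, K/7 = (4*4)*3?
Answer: 5649/41 ≈ 137.78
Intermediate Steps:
K = 336 (K = 7*((4*4)*3) = 7*(16*3) = 7*48 = 336)
P = -1345 (P = -4*336 - 1 = -1344 - 1 = -1345)
C(E, z) = -2 + z + 2*E (C(E, z) = ((E + z) + E) - 2 = (z + 2*E) - 2 = -2 + z + 2*E)
(P*C(11, 1))/(-48 - 157) = (-1345*(-2 + 1 + 2*11))/(-48 - 157) = -1345*(-2 + 1 + 22)/(-205) = -1345*21*(-1/205) = -28245*(-1/205) = 5649/41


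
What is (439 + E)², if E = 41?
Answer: 230400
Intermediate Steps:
(439 + E)² = (439 + 41)² = 480² = 230400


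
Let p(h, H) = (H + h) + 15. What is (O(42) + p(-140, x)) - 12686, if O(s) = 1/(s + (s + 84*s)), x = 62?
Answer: -46049387/3612 ≈ -12749.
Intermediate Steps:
p(h, H) = 15 + H + h
O(s) = 1/(86*s) (O(s) = 1/(s + 85*s) = 1/(86*s))
(O(42) + p(-140, x)) - 12686 = ((1/86)/42 + (15 + 62 - 140)) - 12686 = ((1/86)*(1/42) - 63) - 12686 = (1/3612 - 63) - 12686 = -227555/3612 - 12686 = -46049387/3612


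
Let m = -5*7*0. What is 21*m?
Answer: 0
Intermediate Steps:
m = 0 (m = -35*0 = 0)
21*m = 21*0 = 0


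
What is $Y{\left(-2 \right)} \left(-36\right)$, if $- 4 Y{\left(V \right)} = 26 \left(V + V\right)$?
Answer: $-936$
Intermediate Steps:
$Y{\left(V \right)} = - 13 V$ ($Y{\left(V \right)} = - \frac{26 \left(V + V\right)}{4} = - \frac{26 \cdot 2 V}{4} = - \frac{52 V}{4} = - 13 V$)
$Y{\left(-2 \right)} \left(-36\right) = \left(-13\right) \left(-2\right) \left(-36\right) = 26 \left(-36\right) = -936$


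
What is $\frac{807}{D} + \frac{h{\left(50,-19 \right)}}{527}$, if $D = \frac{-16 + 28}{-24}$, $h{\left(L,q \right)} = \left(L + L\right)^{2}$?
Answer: $- \frac{840578}{527} \approx -1595.0$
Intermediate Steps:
$h{\left(L,q \right)} = 4 L^{2}$ ($h{\left(L,q \right)} = \left(2 L\right)^{2} = 4 L^{2}$)
$D = - \frac{1}{2}$ ($D = \left(- \frac{1}{24}\right) 12 = - \frac{1}{2} \approx -0.5$)
$\frac{807}{D} + \frac{h{\left(50,-19 \right)}}{527} = \frac{807}{- \frac{1}{2}} + \frac{4 \cdot 50^{2}}{527} = 807 \left(-2\right) + 4 \cdot 2500 \cdot \frac{1}{527} = -1614 + 10000 \cdot \frac{1}{527} = -1614 + \frac{10000}{527} = - \frac{840578}{527}$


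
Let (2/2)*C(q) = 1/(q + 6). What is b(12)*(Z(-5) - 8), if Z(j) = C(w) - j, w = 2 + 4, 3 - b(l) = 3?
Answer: 0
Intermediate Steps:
b(l) = 0 (b(l) = 3 - 1*3 = 3 - 3 = 0)
w = 6
C(q) = 1/(6 + q) (C(q) = 1/(q + 6) = 1/(6 + q))
Z(j) = 1/12 - j (Z(j) = 1/(6 + 6) - j = 1/12 - j)
b(12)*(Z(-5) - 8) = 0*((1/12 - 1*(-5)) - 8) = 0*((1/12 + 5) - 8) = 0*(61/12 - 8) = 0*(-35/12) = 0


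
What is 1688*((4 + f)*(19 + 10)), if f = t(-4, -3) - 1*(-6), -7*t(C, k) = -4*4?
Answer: 4209872/7 ≈ 6.0141e+5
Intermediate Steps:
t(C, k) = 16/7 (t(C, k) = -(-4)*4/7 = -⅐*(-16) = 16/7)
f = 58/7 (f = 16/7 - 1*(-6) = 16/7 + 6 = 58/7 ≈ 8.2857)
1688*((4 + f)*(19 + 10)) = 1688*((4 + 58/7)*(19 + 10)) = 1688*((86/7)*29) = 1688*(2494/7) = 4209872/7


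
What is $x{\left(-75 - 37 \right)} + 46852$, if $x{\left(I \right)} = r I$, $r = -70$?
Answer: $54692$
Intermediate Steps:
$x{\left(I \right)} = - 70 I$
$x{\left(-75 - 37 \right)} + 46852 = - 70 \left(-75 - 37\right) + 46852 = \left(-70\right) \left(-112\right) + 46852 = 7840 + 46852 = 54692$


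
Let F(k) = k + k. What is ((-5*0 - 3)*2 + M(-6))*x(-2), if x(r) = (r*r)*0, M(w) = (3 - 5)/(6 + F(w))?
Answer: 0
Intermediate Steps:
F(k) = 2*k
M(w) = -2/(6 + 2*w) (M(w) = (3 - 5)/(6 + 2*w) = -2/(6 + 2*w))
x(r) = 0 (x(r) = r**2*0 = 0)
((-5*0 - 3)*2 + M(-6))*x(-2) = ((-5*0 - 3)*2 - 1/(3 - 6))*0 = ((0 - 3)*2 - 1/(-3))*0 = (-3*2 - 1*(-1/3))*0 = (-6 + 1/3)*0 = -17/3*0 = 0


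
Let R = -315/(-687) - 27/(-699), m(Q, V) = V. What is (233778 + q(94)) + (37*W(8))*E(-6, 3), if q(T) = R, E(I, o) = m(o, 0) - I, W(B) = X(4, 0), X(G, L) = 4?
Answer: 12521100288/53357 ≈ 2.3467e+5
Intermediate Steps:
W(B) = 4
E(I, o) = -I (E(I, o) = 0 - I = -I)
R = 26526/53357 (R = -315*(-1/687) - 27*(-1/699) = 105/229 + 9/233 = 26526/53357 ≈ 0.49714)
q(T) = 26526/53357
(233778 + q(94)) + (37*W(8))*E(-6, 3) = (233778 + 26526/53357) + (37*4)*(-1*(-6)) = 12473719272/53357 + 148*6 = 12473719272/53357 + 888 = 12521100288/53357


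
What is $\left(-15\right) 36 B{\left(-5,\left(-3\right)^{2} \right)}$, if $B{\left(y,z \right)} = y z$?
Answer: $24300$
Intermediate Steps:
$\left(-15\right) 36 B{\left(-5,\left(-3\right)^{2} \right)} = \left(-15\right) 36 \left(- 5 \left(-3\right)^{2}\right) = - 540 \left(\left(-5\right) 9\right) = \left(-540\right) \left(-45\right) = 24300$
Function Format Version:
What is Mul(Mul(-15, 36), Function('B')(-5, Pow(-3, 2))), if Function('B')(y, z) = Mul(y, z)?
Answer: 24300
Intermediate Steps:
Mul(Mul(-15, 36), Function('B')(-5, Pow(-3, 2))) = Mul(Mul(-15, 36), Mul(-5, Pow(-3, 2))) = Mul(-540, Mul(-5, 9)) = Mul(-540, -45) = 24300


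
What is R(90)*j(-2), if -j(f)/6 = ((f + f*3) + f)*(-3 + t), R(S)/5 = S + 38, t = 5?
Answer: 76800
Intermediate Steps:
R(S) = 190 + 5*S (R(S) = 5*(S + 38) = 5*(38 + S) = 190 + 5*S)
j(f) = -60*f (j(f) = -6*((f + f*3) + f)*(-3 + 5) = -6*((f + 3*f) + f)*2 = -6*(4*f + f)*2 = -6*5*f*2 = -60*f)
R(90)*j(-2) = (190 + 5*90)*(-60*(-2)) = (190 + 450)*120 = 640*120 = 76800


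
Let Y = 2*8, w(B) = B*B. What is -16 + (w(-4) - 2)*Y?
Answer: 208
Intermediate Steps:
w(B) = B²
Y = 16
-16 + (w(-4) - 2)*Y = -16 + ((-4)² - 2)*16 = -16 + (16 - 2)*16 = -16 + 14*16 = -16 + 224 = 208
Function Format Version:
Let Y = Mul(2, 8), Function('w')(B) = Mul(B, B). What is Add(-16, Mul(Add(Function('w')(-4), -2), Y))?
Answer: 208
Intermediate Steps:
Function('w')(B) = Pow(B, 2)
Y = 16
Add(-16, Mul(Add(Function('w')(-4), -2), Y)) = Add(-16, Mul(Add(Pow(-4, 2), -2), 16)) = Add(-16, Mul(Add(16, -2), 16)) = Add(-16, Mul(14, 16)) = Add(-16, 224) = 208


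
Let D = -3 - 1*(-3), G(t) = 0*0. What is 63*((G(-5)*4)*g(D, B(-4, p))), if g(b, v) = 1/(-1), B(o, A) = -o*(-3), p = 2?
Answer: 0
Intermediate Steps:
G(t) = 0
B(o, A) = 3*o
D = 0 (D = -3 + 3 = 0)
g(b, v) = -1
63*((G(-5)*4)*g(D, B(-4, p))) = 63*((0*4)*(-1)) = 63*(0*(-1)) = 63*0 = 0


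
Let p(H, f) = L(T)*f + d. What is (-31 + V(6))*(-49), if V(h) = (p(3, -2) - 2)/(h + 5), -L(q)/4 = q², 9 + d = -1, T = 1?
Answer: 16905/11 ≈ 1536.8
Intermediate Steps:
d = -10 (d = -9 - 1 = -10)
L(q) = -4*q²
p(H, f) = -10 - 4*f (p(H, f) = (-4*1²)*f - 10 = (-4*1)*f - 10 = -4*f - 10 = -10 - 4*f)
V(h) = -4/(5 + h) (V(h) = ((-10 - 4*(-2)) - 2)/(h + 5) = ((-10 + 8) - 2)/(5 + h) = (-2 - 2)/(5 + h) = -4/(5 + h))
(-31 + V(6))*(-49) = (-31 - 4/(5 + 6))*(-49) = (-31 - 4/11)*(-49) = -345/11*(-49) = 16905/11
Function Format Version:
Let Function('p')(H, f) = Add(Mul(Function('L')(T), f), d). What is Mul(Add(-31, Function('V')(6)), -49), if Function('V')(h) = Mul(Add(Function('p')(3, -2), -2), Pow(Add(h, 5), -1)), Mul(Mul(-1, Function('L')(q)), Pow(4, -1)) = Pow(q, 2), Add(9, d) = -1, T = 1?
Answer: Rational(16905, 11) ≈ 1536.8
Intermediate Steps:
d = -10 (d = Add(-9, -1) = -10)
Function('L')(q) = Mul(-4, Pow(q, 2))
Function('p')(H, f) = Add(-10, Mul(-4, f)) (Function('p')(H, f) = Add(Mul(Mul(-4, Pow(1, 2)), f), -10) = Add(Mul(Mul(-4, 1), f), -10) = Add(Mul(-4, f), -10) = Add(-10, Mul(-4, f)))
Function('V')(h) = Mul(-4, Pow(Add(5, h), -1)) (Function('V')(h) = Mul(Add(Add(-10, Mul(-4, -2)), -2), Pow(Add(h, 5), -1)) = Mul(Add(Add(-10, 8), -2), Pow(Add(5, h), -1)) = Mul(Add(-2, -2), Pow(Add(5, h), -1)) = Mul(-4, Pow(Add(5, h), -1)))
Mul(Add(-31, Function('V')(6)), -49) = Mul(Add(-31, Mul(-4, Pow(Add(5, 6), -1))), -49) = Mul(Add(-31, Mul(-4, Pow(11, -1))), -49) = Mul(Add(-31, Mul(-4, Rational(1, 11))), -49) = Mul(Add(-31, Rational(-4, 11)), -49) = Mul(Rational(-345, 11), -49) = Rational(16905, 11)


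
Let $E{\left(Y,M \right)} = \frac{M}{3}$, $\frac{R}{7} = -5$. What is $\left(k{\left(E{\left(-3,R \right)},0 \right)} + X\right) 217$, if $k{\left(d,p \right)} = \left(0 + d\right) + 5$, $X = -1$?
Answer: $- \frac{4991}{3} \approx -1663.7$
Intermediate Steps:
$R = -35$ ($R = 7 \left(-5\right) = -35$)
$E{\left(Y,M \right)} = \frac{M}{3}$ ($E{\left(Y,M \right)} = M \frac{1}{3} = \frac{M}{3}$)
$k{\left(d,p \right)} = 5 + d$ ($k{\left(d,p \right)} = d + 5 = 5 + d$)
$\left(k{\left(E{\left(-3,R \right)},0 \right)} + X\right) 217 = \left(\left(5 + \frac{1}{3} \left(-35\right)\right) - 1\right) 217 = \left(\left(5 - \frac{35}{3}\right) - 1\right) 217 = \left(- \frac{20}{3} - 1\right) 217 = \left(- \frac{23}{3}\right) 217 = - \frac{4991}{3}$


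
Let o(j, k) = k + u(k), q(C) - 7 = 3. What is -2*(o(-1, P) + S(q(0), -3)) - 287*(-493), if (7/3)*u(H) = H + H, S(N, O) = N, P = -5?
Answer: 990427/7 ≈ 1.4149e+5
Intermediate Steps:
q(C) = 10 (q(C) = 7 + 3 = 10)
u(H) = 6*H/7 (u(H) = 3*(H + H)/7 = 3*(2*H)/7 = 6*H/7)
o(j, k) = 13*k/7 (o(j, k) = k + 6*k/7 = 13*k/7)
-2*(o(-1, P) + S(q(0), -3)) - 287*(-493) = -2*((13/7)*(-5) + 10) - 287*(-493) = -2*(-65/7 + 10) + 141491 = -2*5/7 + 141491 = -10/7 + 141491 = 990427/7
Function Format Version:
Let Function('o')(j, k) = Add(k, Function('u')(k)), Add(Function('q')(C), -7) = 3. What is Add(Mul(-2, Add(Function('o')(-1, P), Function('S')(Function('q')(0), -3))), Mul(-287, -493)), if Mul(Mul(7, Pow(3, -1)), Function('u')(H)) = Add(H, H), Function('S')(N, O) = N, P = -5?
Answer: Rational(990427, 7) ≈ 1.4149e+5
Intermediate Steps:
Function('q')(C) = 10 (Function('q')(C) = Add(7, 3) = 10)
Function('u')(H) = Mul(Rational(6, 7), H) (Function('u')(H) = Mul(Rational(3, 7), Add(H, H)) = Mul(Rational(3, 7), Mul(2, H)) = Mul(Rational(6, 7), H))
Function('o')(j, k) = Mul(Rational(13, 7), k) (Function('o')(j, k) = Add(k, Mul(Rational(6, 7), k)) = Mul(Rational(13, 7), k))
Add(Mul(-2, Add(Function('o')(-1, P), Function('S')(Function('q')(0), -3))), Mul(-287, -493)) = Add(Mul(-2, Add(Mul(Rational(13, 7), -5), 10)), Mul(-287, -493)) = Add(Mul(-2, Add(Rational(-65, 7), 10)), 141491) = Add(Mul(-2, Rational(5, 7)), 141491) = Add(Rational(-10, 7), 141491) = Rational(990427, 7)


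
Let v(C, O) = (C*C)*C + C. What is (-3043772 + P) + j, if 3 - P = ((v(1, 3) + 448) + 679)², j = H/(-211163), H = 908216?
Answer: -911889319046/211163 ≈ -4.3184e+6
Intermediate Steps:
j = -908216/211163 (j = 908216/(-211163) = 908216*(-1/211163) = -908216/211163 ≈ -4.3010)
v(C, O) = C + C³ (v(C, O) = C²*C + C = C³ + C = C + C³)
P = -1274638 (P = 3 - (((1 + 1³) + 448) + 679)² = 3 - (((1 + 1) + 448) + 679)² = 3 - ((2 + 448) + 679)² = 3 - (450 + 679)² = 3 - 1*1129² = 3 - 1*1274641 = 3 - 1274641 = -1274638)
(-3043772 + P) + j = (-3043772 - 1274638) - 908216/211163 = -4318410 - 908216/211163 = -911889319046/211163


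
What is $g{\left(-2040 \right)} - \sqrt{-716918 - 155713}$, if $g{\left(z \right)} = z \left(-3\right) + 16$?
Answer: $6136 - 3 i \sqrt{96959} \approx 6136.0 - 934.15 i$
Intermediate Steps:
$g{\left(z \right)} = 16 - 3 z$ ($g{\left(z \right)} = - 3 z + 16 = 16 - 3 z$)
$g{\left(-2040 \right)} - \sqrt{-716918 - 155713} = \left(16 - -6120\right) - \sqrt{-716918 - 155713} = \left(16 + 6120\right) - \sqrt{-872631} = 6136 - 3 i \sqrt{96959}$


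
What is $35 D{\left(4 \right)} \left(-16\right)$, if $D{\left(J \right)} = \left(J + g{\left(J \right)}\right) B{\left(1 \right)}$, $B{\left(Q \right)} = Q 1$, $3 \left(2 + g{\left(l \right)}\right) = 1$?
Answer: $- \frac{3920}{3} \approx -1306.7$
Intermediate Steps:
$g{\left(l \right)} = - \frac{5}{3}$ ($g{\left(l \right)} = -2 + \frac{1}{3} \cdot 1 = -2 + \frac{1}{3} = - \frac{5}{3}$)
$B{\left(Q \right)} = Q$
$D{\left(J \right)} = - \frac{5}{3} + J$ ($D{\left(J \right)} = \left(J - \frac{5}{3}\right) 1 = \left(- \frac{5}{3} + J\right) 1 = - \frac{5}{3} + J$)
$35 D{\left(4 \right)} \left(-16\right) = 35 \left(- \frac{5}{3} + 4\right) \left(-16\right) = 35 \cdot \frac{7}{3} \left(-16\right) = \frac{245}{3} \left(-16\right) = - \frac{3920}{3}$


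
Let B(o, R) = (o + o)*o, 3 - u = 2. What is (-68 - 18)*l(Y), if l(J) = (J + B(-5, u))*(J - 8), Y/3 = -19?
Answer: -39130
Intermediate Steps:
u = 1 (u = 3 - 1*2 = 3 - 2 = 1)
B(o, R) = 2*o² (B(o, R) = (2*o)*o = 2*o²)
Y = -57 (Y = 3*(-19) = -57)
l(J) = (-8 + J)*(50 + J) (l(J) = (J + 2*(-5)²)*(J - 8) = (J + 2*25)*(-8 + J) = (J + 50)*(-8 + J) = (50 + J)*(-8 + J) = (-8 + J)*(50 + J))
(-68 - 18)*l(Y) = (-68 - 18)*(-400 + (-57)² + 42*(-57)) = -86*(-400 + 3249 - 2394) = -86*455 = -39130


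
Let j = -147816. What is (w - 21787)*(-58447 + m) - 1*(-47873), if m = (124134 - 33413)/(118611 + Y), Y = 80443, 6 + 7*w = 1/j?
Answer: 4163317470335920327/3269262896 ≈ 1.2735e+9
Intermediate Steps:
w = -886897/1034712 (w = -6/7 + (1/7)/(-147816) = -6/7 + (1/7)*(-1/147816) = -6/7 - 1/1034712 = -886897/1034712 ≈ -0.85714)
m = 90721/199054 (m = (124134 - 33413)/(118611 + 80443) = 90721/199054 ≈ 0.45576)
(w - 21787)*(-58447 + m) - 1*(-47873) = (-886897/1034712 - 21787)*(-58447 + 90721/199054) - 1*(-47873) = -22544157241/1034712*(-11634018417/199054) + 47873 = 4163160960913300119/3269262896 + 47873 = 4163317470335920327/3269262896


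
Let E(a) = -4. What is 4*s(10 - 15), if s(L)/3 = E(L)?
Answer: -48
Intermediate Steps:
s(L) = -12 (s(L) = 3*(-4) = -12)
4*s(10 - 15) = 4*(-12) = -48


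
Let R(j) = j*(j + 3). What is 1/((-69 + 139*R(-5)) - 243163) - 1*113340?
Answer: -27410372281/241842 ≈ -1.1334e+5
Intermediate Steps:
R(j) = j*(3 + j)
1/((-69 + 139*R(-5)) - 243163) - 1*113340 = 1/((-69 + 139*(-5*(3 - 5))) - 243163) - 1*113340 = 1/((-69 + 139*(-5*(-2))) - 243163) - 113340 = 1/((-69 + 139*10) - 243163) - 113340 = 1/((-69 + 1390) - 243163) - 113340 = 1/(1321 - 243163) - 113340 = 1/(-241842) - 113340 = -1/241842 - 113340 = -27410372281/241842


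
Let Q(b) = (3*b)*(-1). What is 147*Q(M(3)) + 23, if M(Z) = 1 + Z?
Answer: -1741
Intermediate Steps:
Q(b) = -3*b
147*Q(M(3)) + 23 = 147*(-3*(1 + 3)) + 23 = 147*(-3*4) + 23 = 147*(-12) + 23 = -1764 + 23 = -1741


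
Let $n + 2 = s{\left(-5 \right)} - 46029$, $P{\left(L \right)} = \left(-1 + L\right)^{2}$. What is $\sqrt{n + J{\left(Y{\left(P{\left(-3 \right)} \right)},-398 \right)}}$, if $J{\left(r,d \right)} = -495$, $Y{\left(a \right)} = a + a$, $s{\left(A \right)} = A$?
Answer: $i \sqrt{46531} \approx 215.71 i$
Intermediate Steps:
$Y{\left(a \right)} = 2 a$
$n = -46036$ ($n = -2 - 46034 = -46036$)
$\sqrt{n + J{\left(Y{\left(P{\left(-3 \right)} \right)},-398 \right)}} = \sqrt{-46036 - 495} = \sqrt{-46531} = i \sqrt{46531}$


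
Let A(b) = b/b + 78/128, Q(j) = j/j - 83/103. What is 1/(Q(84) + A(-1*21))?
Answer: 6592/11889 ≈ 0.55446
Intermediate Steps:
Q(j) = 20/103 (Q(j) = 1 - 83*1/103 = 1 - 83/103 = 20/103)
A(b) = 103/64 (A(b) = 1 + 78*(1/128) = 1 + 39/64 = 103/64)
1/(Q(84) + A(-1*21)) = 1/(20/103 + 103/64) = 1/(11889/6592) = 6592/11889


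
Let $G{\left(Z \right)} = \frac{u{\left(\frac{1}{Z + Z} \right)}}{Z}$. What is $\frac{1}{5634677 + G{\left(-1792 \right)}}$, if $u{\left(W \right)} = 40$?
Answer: $\frac{224}{1262167643} \approx 1.7747 \cdot 10^{-7}$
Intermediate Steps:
$G{\left(Z \right)} = \frac{40}{Z}$
$\frac{1}{5634677 + G{\left(-1792 \right)}} = \frac{1}{5634677 + \frac{40}{-1792}} = \frac{1}{5634677 + 40 \left(- \frac{1}{1792}\right)} = \frac{1}{5634677 - \frac{5}{224}} = \frac{1}{\frac{1262167643}{224}} = \frac{224}{1262167643}$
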